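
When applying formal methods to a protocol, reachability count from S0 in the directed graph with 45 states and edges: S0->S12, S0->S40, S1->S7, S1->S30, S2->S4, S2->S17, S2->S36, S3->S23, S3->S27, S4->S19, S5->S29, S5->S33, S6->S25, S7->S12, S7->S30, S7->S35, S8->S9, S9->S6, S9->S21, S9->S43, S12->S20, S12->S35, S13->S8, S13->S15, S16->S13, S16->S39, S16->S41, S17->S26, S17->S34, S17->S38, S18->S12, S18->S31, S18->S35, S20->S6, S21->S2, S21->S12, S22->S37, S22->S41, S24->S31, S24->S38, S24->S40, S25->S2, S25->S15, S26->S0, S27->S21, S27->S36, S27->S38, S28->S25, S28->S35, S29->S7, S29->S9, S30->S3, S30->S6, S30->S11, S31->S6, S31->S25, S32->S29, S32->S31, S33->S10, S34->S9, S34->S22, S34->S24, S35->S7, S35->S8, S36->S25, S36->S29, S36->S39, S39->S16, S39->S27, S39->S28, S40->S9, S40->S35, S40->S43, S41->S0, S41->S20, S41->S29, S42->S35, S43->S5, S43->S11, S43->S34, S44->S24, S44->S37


BFS from S0:
  layer 0: {S0}
  layer 1: {S12, S40}
  layer 2: {S9, S20, S35, S43}
  layer 3: {S5, S6, S7, S8, S11, S21, S34}
  layer 4: {S2, S22, S24, S25, S29, S30, S33}
  layer 5: {S3, S4, S10, S15, S17, S31, S36, S37, S38, S41}
  layer 6: {S19, S23, S26, S27, S39}
  layer 7: {S16, S28}
  layer 8: {S13}
Reachable set: {S0, S2, S3, S4, S5, S6, S7, S8, S9, S10, S11, S12, S13, S15, S16, S17, S19, S20, S21, S22, S23, S24, S25, S26, S27, S28, S29, S30, S31, S33, S34, S35, S36, S37, S38, S39, S40, S41, S43}
Count = 39

39


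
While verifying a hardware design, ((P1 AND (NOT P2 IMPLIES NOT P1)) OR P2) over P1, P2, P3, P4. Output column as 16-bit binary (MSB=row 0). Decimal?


Formula: ((P1 AND (NOT P2 IMPLIES NOT P1)) OR P2) over P1, P2, P3, P4 (16 rows)
Evaluate each row (bits = P1,P2,P3,P4, MSB first):
  row 0 [0000]: ((0 AND (NOT 0 IMPLIES NOT 0)) OR 0) -> 0
  row 1 [0001]: ((0 AND (NOT 0 IMPLIES NOT 0)) OR 0) -> 0
  row 2 [0010]: ((0 AND (NOT 0 IMPLIES NOT 0)) OR 0) -> 0
  row 3 [0011]: ((0 AND (NOT 0 IMPLIES NOT 0)) OR 0) -> 0
  row 4 [0100]: ((0 AND (NOT 1 IMPLIES NOT 0)) OR 1) -> 1
  row 5 [0101]: ((0 AND (NOT 1 IMPLIES NOT 0)) OR 1) -> 1
  row 6 [0110]: ((0 AND (NOT 1 IMPLIES NOT 0)) OR 1) -> 1
  row 7 [0111]: ((0 AND (NOT 1 IMPLIES NOT 0)) OR 1) -> 1
  row 8 [1000]: ((1 AND (NOT 0 IMPLIES NOT 1)) OR 0) -> 0
  row 9 [1001]: ((1 AND (NOT 0 IMPLIES NOT 1)) OR 0) -> 0
  row 10 [1010]: ((1 AND (NOT 0 IMPLIES NOT 1)) OR 0) -> 0
  row 11 [1011]: ((1 AND (NOT 0 IMPLIES NOT 1)) OR 0) -> 0
  row 12 [1100]: ((1 AND (NOT 1 IMPLIES NOT 1)) OR 1) -> 1
  row 13 [1101]: ((1 AND (NOT 1 IMPLIES NOT 1)) OR 1) -> 1
  row 14 [1110]: ((1 AND (NOT 1 IMPLIES NOT 1)) OR 1) -> 1
  row 15 [1111]: ((1 AND (NOT 1 IMPLIES NOT 1)) OR 1) -> 1
Full result column, 4 rows per line (P1,P2 fixed per line; P3,P4 runs 00..11 left to right):
  rows 0-3 [P1,P2=00]: 0000  = hex 0
  rows 4-7 [P1,P2=01]: 1111  = hex F
  rows 8-11 [P1,P2=10]: 0000  = hex 0
  rows 12-15 [P1,P2=11]: 1111  = hex F
Output column (row 0 .. row 15) = 0000111100001111
Output column grouped in 4s = 0000 1111 0000 1111 = 0x0F0F
Convert to decimal digit by digit (value = value*16 + digit):
  0 -> 0
  0*16 + 15 (F) = 15
  15*16 + 0 = 240
  240*16 + 15 (F) = 3855
Decimal = 3855

3855


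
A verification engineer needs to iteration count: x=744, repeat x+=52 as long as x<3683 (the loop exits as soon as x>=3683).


Step 1: x goes from 744 toward 3683 by 52; the body runs while x<3683, so iterations = ceil((bound-start)/step)
Step 2: Distance=2939
Step 3: ceil(2939/52)=57

57


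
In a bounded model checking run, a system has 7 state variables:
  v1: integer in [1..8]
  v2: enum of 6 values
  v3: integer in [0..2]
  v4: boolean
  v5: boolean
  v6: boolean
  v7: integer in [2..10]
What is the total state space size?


State space = product of domain sizes of all variables.
Domain sizes:
  v1 (integer in [1..8]): 8
  v2 (enum of 6 values): 6
  v3 (integer in [0..2]): 3
  v4 (boolean): 2
  v5 (boolean): 2
  v6 (boolean): 2
  v7 (integer in [2..10]): 9
Product = 8 * 6 * 3 * 2 * 2 * 2 * 9 = 10368

10368


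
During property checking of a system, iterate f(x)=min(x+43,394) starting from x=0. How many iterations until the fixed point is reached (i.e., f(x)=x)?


Step 1: x=0, cap=394, increment=43
Step 2: x grows by 43 each step until capped at 394; fixed point is x=394
Step 3: iterations = ceil(394/43) = 10

10


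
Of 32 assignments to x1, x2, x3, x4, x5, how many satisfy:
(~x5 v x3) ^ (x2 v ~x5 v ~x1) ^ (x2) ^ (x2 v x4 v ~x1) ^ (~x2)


CNF with 5 clauses over 5 vars (32 assignments).
An assignment satisfies CNF iff every clause has >=1 true literal.
Check each row (bits = x1,x2,x3,x4,x5; clause T/F shown):
  row 0 [00000]: clauses=TTFTT -> 0
  row 1 [00001]: clauses=FTFTT -> 0
  row 2 [00010]: clauses=TTFTT -> 0
  row 3 [00011]: clauses=FTFTT -> 0
  row 4 [00100]: clauses=TTFTT -> 0
  row 5 [00101]: clauses=TTFTT -> 0
  row 6 [00110]: clauses=TTFTT -> 0
  row 7 [00111]: clauses=TTFTT -> 0
  row 8 [01000]: clauses=TTTTF -> 0
  row 9 [01001]: clauses=FTTTF -> 0
  row 10 [01010]: clauses=TTTTF -> 0
  row 11 [01011]: clauses=FTTTF -> 0
  row 12 [01100]: clauses=TTTTF -> 0
  row 13 [01101]: clauses=TTTTF -> 0
  row 14 [01110]: clauses=TTTTF -> 0
  row 15 [01111]: clauses=TTTTF -> 0
  row 16 [10000]: clauses=TTFFT -> 0
  row 17 [10001]: clauses=FFFFT -> 0
  row 18 [10010]: clauses=TTFTT -> 0
  row 19 [10011]: clauses=FFFTT -> 0
  row 20 [10100]: clauses=TTFFT -> 0
  row 21 [10101]: clauses=TFFFT -> 0
  row 22 [10110]: clauses=TTFTT -> 0
  row 23 [10111]: clauses=TFFTT -> 0
  row 24 [11000]: clauses=TTTTF -> 0
  row 25 [11001]: clauses=FTTTF -> 0
  row 26 [11010]: clauses=TTTTF -> 0
  row 27 [11011]: clauses=FTTTF -> 0
  row 28 [11100]: clauses=TTTTF -> 0
  row 29 [11101]: clauses=TTTTF -> 0
  row 30 [11110]: clauses=TTTTF -> 0
  row 31 [11111]: clauses=TTTTF -> 0
Full result column, 8 rows per line (x1,x2 fixed per line; x3,x4,x5 runs 000..111 left to right):
  rows 0-7 [x1,x2=00]: 00000000  (ones: 0)
  rows 8-15 [x1,x2=01]: 00000000  (ones: 0)
  rows 16-23 [x1,x2=10]: 00000000  (ones: 0)
  rows 24-31 [x1,x2=11]: 00000000  (ones: 0)
Satisfying assignments = 0+0+0+0 = 0

0


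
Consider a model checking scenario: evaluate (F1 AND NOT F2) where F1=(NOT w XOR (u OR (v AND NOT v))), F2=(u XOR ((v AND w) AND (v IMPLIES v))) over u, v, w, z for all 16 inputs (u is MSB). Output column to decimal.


F1 = (NOT w XOR (u OR (v AND NOT v)))
F2 = (u XOR ((v AND w) AND (v IMPLIES v)))
Counterexample to F1=>F2 is where F1=1 and F2=0.
Evaluate each row (bits = u,v,w,z, MSB first):
  row 0 [0000]: F1=1 F2=0 -> F1&~F2 -> 1
  row 1 [0001]: F1=1 F2=0 -> F1&~F2 -> 1
  row 2 [0010]: F1=0 F2=0 -> F1&~F2 -> 0
  row 3 [0011]: F1=0 F2=0 -> F1&~F2 -> 0
  row 4 [0100]: F1=1 F2=0 -> F1&~F2 -> 1
  row 5 [0101]: F1=1 F2=0 -> F1&~F2 -> 1
  row 6 [0110]: F1=0 F2=1 -> F1&~F2 -> 0
  row 7 [0111]: F1=0 F2=1 -> F1&~F2 -> 0
  row 8 [1000]: F1=0 F2=1 -> F1&~F2 -> 0
  row 9 [1001]: F1=0 F2=1 -> F1&~F2 -> 0
  row 10 [1010]: F1=1 F2=1 -> F1&~F2 -> 0
  row 11 [1011]: F1=1 F2=1 -> F1&~F2 -> 0
  row 12 [1100]: F1=0 F2=1 -> F1&~F2 -> 0
  row 13 [1101]: F1=0 F2=1 -> F1&~F2 -> 0
  row 14 [1110]: F1=1 F2=0 -> F1&~F2 -> 1
  row 15 [1111]: F1=1 F2=0 -> F1&~F2 -> 1
Full result column, 4 rows per line (u,v fixed per line; w,z runs 00..11 left to right):
  rows 0-3 [u,v=00]: 1100  = hex C
  rows 4-7 [u,v=01]: 1100  = hex C
  rows 8-11 [u,v=10]: 0000  = hex 0
  rows 12-15 [u,v=11]: 0011  = hex 3
Counterexample vector (row 0 .. row 15) = 1100110000000011
Output column grouped in 4s = 1100 1100 0000 0011 = 0xCC03
Convert to decimal digit by digit (value = value*16 + digit):
  C -> 12
  12*16 + 12 (C) = 204
  204*16 + 0 = 3264
  3264*16 + 3 = 52227
Decimal = 52227

52227


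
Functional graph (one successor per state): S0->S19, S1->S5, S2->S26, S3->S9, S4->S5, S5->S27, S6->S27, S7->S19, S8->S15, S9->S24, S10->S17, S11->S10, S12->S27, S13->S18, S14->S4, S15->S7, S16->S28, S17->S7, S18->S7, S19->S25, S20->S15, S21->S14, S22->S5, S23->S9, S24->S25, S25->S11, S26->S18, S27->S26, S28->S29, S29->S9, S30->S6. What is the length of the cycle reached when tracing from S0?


Trace from S0 until a state repeats:
  S0 -> S19 -> S25 -> S11 -> S10 -> S17 -> S7 -> S19
S19 first seen at step 1, revisited at step 7.
Cycle length = 7 - 1 = 6

6


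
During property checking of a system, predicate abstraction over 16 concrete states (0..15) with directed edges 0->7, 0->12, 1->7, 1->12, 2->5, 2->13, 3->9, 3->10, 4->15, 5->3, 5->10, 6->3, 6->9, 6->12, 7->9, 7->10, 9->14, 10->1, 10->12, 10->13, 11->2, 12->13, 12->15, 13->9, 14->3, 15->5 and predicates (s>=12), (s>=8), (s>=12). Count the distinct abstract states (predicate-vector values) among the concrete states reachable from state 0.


BFS from 0:
Concrete reachable: {0, 1, 3, 5, 7, 9, 10, 12, 13, 14, 15}
Abstract via predicates (s>=12), (s>=8), (s>=12):
  (0,0,0) <- {0, 1, 3, 5, 7}
  (0,1,0) <- {9, 10}
  (1,1,1) <- {12, 13, 14, 15}
Distinct abstract states = 3

3


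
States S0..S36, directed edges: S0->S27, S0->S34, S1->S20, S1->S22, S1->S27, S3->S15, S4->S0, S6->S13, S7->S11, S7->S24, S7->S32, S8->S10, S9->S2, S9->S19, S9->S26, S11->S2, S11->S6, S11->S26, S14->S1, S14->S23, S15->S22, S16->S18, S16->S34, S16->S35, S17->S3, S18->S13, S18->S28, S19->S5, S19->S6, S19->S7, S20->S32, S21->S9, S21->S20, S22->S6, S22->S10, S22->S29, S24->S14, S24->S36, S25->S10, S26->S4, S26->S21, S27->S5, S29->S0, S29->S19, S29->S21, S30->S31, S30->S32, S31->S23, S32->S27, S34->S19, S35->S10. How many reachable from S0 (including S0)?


BFS from S0:
  layer 0: {S0}
  layer 1: {S27, S34}
  layer 2: {S5, S19}
  layer 3: {S6, S7}
  layer 4: {S11, S13, S24, S32}
  layer 5: {S2, S14, S26, S36}
  layer 6: {S1, S4, S21, S23}
  layer 7: {S9, S20, S22}
  layer 8: {S10, S29}
Reachable set: {S0, S1, S2, S4, S5, S6, S7, S9, S10, S11, S13, S14, S19, S20, S21, S22, S23, S24, S26, S27, S29, S32, S34, S36}
Count = 24

24


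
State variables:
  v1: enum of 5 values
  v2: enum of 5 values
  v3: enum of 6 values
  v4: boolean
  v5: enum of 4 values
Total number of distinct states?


State space = product of domain sizes of all variables.
Domain sizes:
  v1 (enum of 5 values): 5
  v2 (enum of 5 values): 5
  v3 (enum of 6 values): 6
  v4 (boolean): 2
  v5 (enum of 4 values): 4
Product = 5 * 5 * 6 * 2 * 4 = 1200

1200


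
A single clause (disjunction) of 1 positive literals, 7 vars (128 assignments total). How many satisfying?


Step 1: Total=2^7=128
Step 2: Unsat when all 1 false: 2^6=64
Step 3: Sat=128-64=64

64


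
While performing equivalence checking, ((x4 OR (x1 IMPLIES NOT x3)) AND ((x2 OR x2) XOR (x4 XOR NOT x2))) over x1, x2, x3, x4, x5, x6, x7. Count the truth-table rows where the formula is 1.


Formula: ((x4 OR (x1 IMPLIES NOT x3)) AND ((x2 OR x2) XOR (x4 XOR NOT x2))) over 7 vars (128 rows)
Evaluate each row (x1, x2, x3, x4, x5, x6, x7 as bits, MSB first):
  row 0 [0000000]: ((0 OR (0 IMPLIES NOT 0)) AND ((0 OR 0) XOR (0 XOR NOT 0))) -> 1
  row 1 [0000001]: ((0 OR (0 IMPLIES NOT 0)) AND ((0 OR 0) XOR (0 XOR NOT 0))) -> 1
  row 2 [0000010]: ((0 OR (0 IMPLIES NOT 0)) AND ((0 OR 0) XOR (0 XOR NOT 0))) -> 1
  row 3 [0000011]: ((0 OR (0 IMPLIES NOT 0)) AND ((0 OR 0) XOR (0 XOR NOT 0))) -> 1
  row 4 [0000100]: ((0 OR (0 IMPLIES NOT 0)) AND ((0 OR 0) XOR (0 XOR NOT 0))) -> 1
  (every remaining row is evaluated the same way; all 128 results are listed next)
Full result column, 8 rows per line (x1,x2,x3,x4 fixed per line; x5,x6,x7 runs 000..111 left to right):
  rows 0-7 [x1,x2,x3,x4=0000]: 11111111  (ones: 8)
  rows 8-15 [x1,x2,x3,x4=0001]: 00000000  (ones: 0)
  rows 16-23 [x1,x2,x3,x4=0010]: 11111111  (ones: 8)
  rows 24-31 [x1,x2,x3,x4=0011]: 00000000  (ones: 0)
  rows 32-39 [x1,x2,x3,x4=0100]: 11111111  (ones: 8)
  rows 40-47 [x1,x2,x3,x4=0101]: 00000000  (ones: 0)
  rows 48-55 [x1,x2,x3,x4=0110]: 11111111  (ones: 8)
  rows 56-63 [x1,x2,x3,x4=0111]: 00000000  (ones: 0)
  rows 64-71 [x1,x2,x3,x4=1000]: 11111111  (ones: 8)
  rows 72-79 [x1,x2,x3,x4=1001]: 00000000  (ones: 0)
  rows 80-87 [x1,x2,x3,x4=1010]: 00000000  (ones: 0)
  rows 88-95 [x1,x2,x3,x4=1011]: 00000000  (ones: 0)
  rows 96-103 [x1,x2,x3,x4=1100]: 11111111  (ones: 8)
  rows 104-111 [x1,x2,x3,x4=1101]: 00000000  (ones: 0)
  rows 112-119 [x1,x2,x3,x4=1110]: 00000000  (ones: 0)
  rows 120-127 [x1,x2,x3,x4=1111]: 00000000  (ones: 0)
Count of 1-rows = 8+0+8+0+8+0+8+0+8+0+0+0+8+0+0+0 = 48

48


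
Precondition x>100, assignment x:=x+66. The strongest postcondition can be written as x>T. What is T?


Formula: sp(P, x:=E) = exists old_x. (x = E[old_x/x]) AND P[old_x/x] (old_x is the value of x before the assignment; eliminate old_x by solving x = E[old_x/x] for old_x)
Step 1: Precondition P: x>100, i.e. old_x > 100
Step 2: Assignment gives x = old_x + 66, so old_x = x - 66
Step 3: Substitute into P: x - 66 > 100
Step 4: Simplify: x > 100+66 = 166

166


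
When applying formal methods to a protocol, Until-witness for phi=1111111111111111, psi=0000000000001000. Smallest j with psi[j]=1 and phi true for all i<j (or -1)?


(phi U psi) at 0: need smallest j with psi[j]=1 and phi[i]=1 for all i in [0,j).
Scan from step 0:
  step 0: phi=1, psi=0 -> continue
  step 1: phi=1, psi=0 -> continue
  step 2: phi=1, psi=0 -> continue
  step 3: phi=1, psi=0 -> continue
  step 12: psi=1 and phi held for [0,12) -> witness found
Witness step = 12

12


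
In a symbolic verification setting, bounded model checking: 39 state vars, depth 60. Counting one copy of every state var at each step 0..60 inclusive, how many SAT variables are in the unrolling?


BMC unrolls to depth k, creating one copy of each state var for steps 0..k.
Step count = 60 + 1 = 61 (steps 0 through 60)
Vars per step = 39
Total = 39 * 61 = 2379

2379


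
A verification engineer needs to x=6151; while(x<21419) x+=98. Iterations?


Step 1: x goes from 6151 toward 21419 by 98; the body runs while x<21419, so iterations = ceil((bound-start)/step)
Step 2: Distance=15268
Step 3: ceil(15268/98)=156

156


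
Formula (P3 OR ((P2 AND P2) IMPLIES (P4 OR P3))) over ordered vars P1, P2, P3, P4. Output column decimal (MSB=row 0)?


Formula: (P3 OR ((P2 AND P2) IMPLIES (P4 OR P3))) over P1, P2, P3, P4 (16 rows)
Evaluate each row (bits = P1,P2,P3,P4, MSB first):
  row 0 [0000]: (0 OR ((0 AND 0) IMPLIES (0 OR 0))) -> 1
  row 1 [0001]: (0 OR ((0 AND 0) IMPLIES (1 OR 0))) -> 1
  row 2 [0010]: (1 OR ((0 AND 0) IMPLIES (0 OR 1))) -> 1
  row 3 [0011]: (1 OR ((0 AND 0) IMPLIES (1 OR 1))) -> 1
  row 4 [0100]: (0 OR ((1 AND 1) IMPLIES (0 OR 0))) -> 0
  row 5 [0101]: (0 OR ((1 AND 1) IMPLIES (1 OR 0))) -> 1
  row 6 [0110]: (1 OR ((1 AND 1) IMPLIES (0 OR 1))) -> 1
  row 7 [0111]: (1 OR ((1 AND 1) IMPLIES (1 OR 1))) -> 1
  row 8 [1000]: (0 OR ((0 AND 0) IMPLIES (0 OR 0))) -> 1
  row 9 [1001]: (0 OR ((0 AND 0) IMPLIES (1 OR 0))) -> 1
  row 10 [1010]: (1 OR ((0 AND 0) IMPLIES (0 OR 1))) -> 1
  row 11 [1011]: (1 OR ((0 AND 0) IMPLIES (1 OR 1))) -> 1
  row 12 [1100]: (0 OR ((1 AND 1) IMPLIES (0 OR 0))) -> 0
  row 13 [1101]: (0 OR ((1 AND 1) IMPLIES (1 OR 0))) -> 1
  row 14 [1110]: (1 OR ((1 AND 1) IMPLIES (0 OR 1))) -> 1
  row 15 [1111]: (1 OR ((1 AND 1) IMPLIES (1 OR 1))) -> 1
Full result column, 4 rows per line (P1,P2 fixed per line; P3,P4 runs 00..11 left to right):
  rows 0-3 [P1,P2=00]: 1111  = hex F
  rows 4-7 [P1,P2=01]: 0111  = hex 7
  rows 8-11 [P1,P2=10]: 1111  = hex F
  rows 12-15 [P1,P2=11]: 0111  = hex 7
Output column (row 0 .. row 15) = 1111011111110111
Output column grouped in 4s = 1111 0111 1111 0111 = 0xF7F7
Convert to decimal digit by digit (value = value*16 + digit):
  F -> 15
  15*16 + 7 = 247
  247*16 + 15 (F) = 3967
  3967*16 + 7 = 63479
Decimal = 63479

63479


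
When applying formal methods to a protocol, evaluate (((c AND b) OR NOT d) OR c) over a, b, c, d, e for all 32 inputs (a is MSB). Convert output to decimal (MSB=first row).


Formula: (((c AND b) OR NOT d) OR c) over a, b, c, d, e (32 rows)
Evaluate each row (bits = a,b,c,d,e, MSB first):
  row 0 [00000]: (((0 AND 0) OR NOT 0) OR 0) -> 1
  row 1 [00001]: (((0 AND 0) OR NOT 0) OR 0) -> 1
  row 2 [00010]: (((0 AND 0) OR NOT 1) OR 0) -> 0
  row 3 [00011]: (((0 AND 0) OR NOT 1) OR 0) -> 0
  row 4 [00100]: (((1 AND 0) OR NOT 0) OR 1) -> 1
  row 5 [00101]: (((1 AND 0) OR NOT 0) OR 1) -> 1
  row 6 [00110]: (((1 AND 0) OR NOT 1) OR 1) -> 1
  row 7 [00111]: (((1 AND 0) OR NOT 1) OR 1) -> 1
  row 8 [01000]: (((0 AND 1) OR NOT 0) OR 0) -> 1
  row 9 [01001]: (((0 AND 1) OR NOT 0) OR 0) -> 1
  row 10 [01010]: (((0 AND 1) OR NOT 1) OR 0) -> 0
  row 11 [01011]: (((0 AND 1) OR NOT 1) OR 0) -> 0
  row 12 [01100]: (((1 AND 1) OR NOT 0) OR 1) -> 1
  row 13 [01101]: (((1 AND 1) OR NOT 0) OR 1) -> 1
  row 14 [01110]: (((1 AND 1) OR NOT 1) OR 1) -> 1
  row 15 [01111]: (((1 AND 1) OR NOT 1) OR 1) -> 1
  row 16 [10000]: (((0 AND 0) OR NOT 0) OR 0) -> 1
  row 17 [10001]: (((0 AND 0) OR NOT 0) OR 0) -> 1
  row 18 [10010]: (((0 AND 0) OR NOT 1) OR 0) -> 0
  row 19 [10011]: (((0 AND 0) OR NOT 1) OR 0) -> 0
  row 20 [10100]: (((1 AND 0) OR NOT 0) OR 1) -> 1
  row 21 [10101]: (((1 AND 0) OR NOT 0) OR 1) -> 1
  row 22 [10110]: (((1 AND 0) OR NOT 1) OR 1) -> 1
  row 23 [10111]: (((1 AND 0) OR NOT 1) OR 1) -> 1
  row 24 [11000]: (((0 AND 1) OR NOT 0) OR 0) -> 1
  row 25 [11001]: (((0 AND 1) OR NOT 0) OR 0) -> 1
  row 26 [11010]: (((0 AND 1) OR NOT 1) OR 0) -> 0
  row 27 [11011]: (((0 AND 1) OR NOT 1) OR 0) -> 0
  row 28 [11100]: (((1 AND 1) OR NOT 0) OR 1) -> 1
  row 29 [11101]: (((1 AND 1) OR NOT 0) OR 1) -> 1
  row 30 [11110]: (((1 AND 1) OR NOT 1) OR 1) -> 1
  row 31 [11111]: (((1 AND 1) OR NOT 1) OR 1) -> 1
Full result column, 4 rows per line (a,b,c fixed per line; d,e runs 00..11 left to right):
  rows 0-3 [a,b,c=000]: 1100  = hex C
  rows 4-7 [a,b,c=001]: 1111  = hex F
  rows 8-11 [a,b,c=010]: 1100  = hex C
  rows 12-15 [a,b,c=011]: 1111  = hex F
  rows 16-19 [a,b,c=100]: 1100  = hex C
  rows 20-23 [a,b,c=101]: 1111  = hex F
  rows 24-27 [a,b,c=110]: 1100  = hex C
  rows 28-31 [a,b,c=111]: 1111  = hex F
Output column (row 0 .. row 31) = 11001111110011111100111111001111
Output column grouped in 4s = 1100 1111 1100 1111 1100 1111 1100 1111 = 0xCFCFCFCF
Convert to decimal digit by digit (value = value*16 + digit):
  C -> 12
  12*16 + 15 (F) = 207
  207*16 + 12 (C) = 3324
  3324*16 + 15 (F) = 53199
  53199*16 + 12 (C) = 851196
  851196*16 + 15 (F) = 13619151
  13619151*16 + 12 (C) = 217906428
  217906428*16 + 15 (F) = 3486502863
Decimal = 3486502863

3486502863


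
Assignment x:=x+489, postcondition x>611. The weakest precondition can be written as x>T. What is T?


Formula: wp(x:=E, P) = P[E/x] (substitute E for x in postcondition)
Step 1: Postcondition: x>611
Step 2: Substitute x+489 for x: x+489>611
Step 3: Solve for x: x > 611-489 = 122

122


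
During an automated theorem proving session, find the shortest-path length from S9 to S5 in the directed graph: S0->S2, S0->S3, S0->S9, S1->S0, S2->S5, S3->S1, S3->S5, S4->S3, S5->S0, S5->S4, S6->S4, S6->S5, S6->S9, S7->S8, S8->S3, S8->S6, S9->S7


BFS layer-by-layer from S9:
  dist 0: {S9}
  dist 1: {S7}
  dist 2: {S8}
  dist 3: {S3, S6}
  dist 4: {S1, S4, S5}
  -> S5 reached at distance 4
Shortest path length = 4

4


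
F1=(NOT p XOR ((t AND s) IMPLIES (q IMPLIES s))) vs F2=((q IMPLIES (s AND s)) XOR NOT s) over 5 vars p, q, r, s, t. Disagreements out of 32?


F1 = (NOT p XOR ((t AND s) IMPLIES (q IMPLIES s)))
F2 = ((q IMPLIES (s AND s)) XOR NOT s)
Evaluate both on each of 32 rows (bits = p,q,r,s,t):
  row 0 [00000]: F1=0 F2=0 -> 0
  row 1 [00001]: F1=0 F2=0 -> 0
  row 2 [00010]: F1=0 F2=1 (differ) -> 1
  row 3 [00011]: F1=0 F2=1 (differ) -> 1
  row 4 [00100]: F1=0 F2=0 -> 0
  row 5 [00101]: F1=0 F2=0 -> 0
  row 6 [00110]: F1=0 F2=1 (differ) -> 1
  row 7 [00111]: F1=0 F2=1 (differ) -> 1
  row 8 [01000]: F1=0 F2=1 (differ) -> 1
  row 9 [01001]: F1=0 F2=1 (differ) -> 1
  row 10 [01010]: F1=0 F2=1 (differ) -> 1
  row 11 [01011]: F1=0 F2=1 (differ) -> 1
  row 12 [01100]: F1=0 F2=1 (differ) -> 1
  row 13 [01101]: F1=0 F2=1 (differ) -> 1
  row 14 [01110]: F1=0 F2=1 (differ) -> 1
  row 15 [01111]: F1=0 F2=1 (differ) -> 1
  row 16 [10000]: F1=1 F2=0 (differ) -> 1
  row 17 [10001]: F1=1 F2=0 (differ) -> 1
  row 18 [10010]: F1=1 F2=1 -> 0
  row 19 [10011]: F1=1 F2=1 -> 0
  row 20 [10100]: F1=1 F2=0 (differ) -> 1
  row 21 [10101]: F1=1 F2=0 (differ) -> 1
  row 22 [10110]: F1=1 F2=1 -> 0
  row 23 [10111]: F1=1 F2=1 -> 0
  row 24 [11000]: F1=1 F2=1 -> 0
  row 25 [11001]: F1=1 F2=1 -> 0
  row 26 [11010]: F1=1 F2=1 -> 0
  row 27 [11011]: F1=1 F2=1 -> 0
  row 28 [11100]: F1=1 F2=1 -> 0
  row 29 [11101]: F1=1 F2=1 -> 0
  row 30 [11110]: F1=1 F2=1 -> 0
  row 31 [11111]: F1=1 F2=1 -> 0
Full result column, 8 rows per line (p,q fixed per line; r,s,t runs 000..111 left to right):
  rows 0-7 [p,q=00]: 00110011  (ones: 4)
  rows 8-15 [p,q=01]: 11111111  (ones: 8)
  rows 16-23 [p,q=10]: 11001100  (ones: 4)
  rows 24-31 [p,q=11]: 00000000  (ones: 0)
Disagreements = 4+8+4+0 = 16

16


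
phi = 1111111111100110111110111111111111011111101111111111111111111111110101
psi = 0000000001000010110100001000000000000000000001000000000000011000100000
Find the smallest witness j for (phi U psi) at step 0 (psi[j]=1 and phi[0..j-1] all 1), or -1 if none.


(phi U psi) at 0: need smallest j with psi[j]=1 and phi[i]=1 for all i in [0,j).
Scan from step 0:
  step 0: phi=1, psi=0 -> continue
  step 1: phi=1, psi=0 -> continue
  step 2: phi=1, psi=0 -> continue
  step 3: phi=1, psi=0 -> continue
  step 9: psi=1 and phi held for [0,9) -> witness found
Witness step = 9

9


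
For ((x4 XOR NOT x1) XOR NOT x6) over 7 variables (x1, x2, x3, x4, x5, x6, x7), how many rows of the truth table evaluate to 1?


Formula: ((x4 XOR NOT x1) XOR NOT x6) over 7 vars (128 rows)
Evaluate each row (x1, x2, x3, x4, x5, x6, x7 as bits, MSB first):
  row 0 [0000000]: ((0 XOR NOT 0) XOR NOT 0) -> 0
  row 1 [0000001]: ((0 XOR NOT 0) XOR NOT 0) -> 0
  row 2 [0000010]: ((0 XOR NOT 0) XOR NOT 1) -> 1
  row 3 [0000011]: ((0 XOR NOT 0) XOR NOT 1) -> 1
  row 4 [0000100]: ((0 XOR NOT 0) XOR NOT 0) -> 0
  (every remaining row is evaluated the same way; all 128 results are listed next)
Full result column, 8 rows per line (x1,x2,x3,x4 fixed per line; x5,x6,x7 runs 000..111 left to right):
  rows 0-7 [x1,x2,x3,x4=0000]: 00110011  (ones: 4)
  rows 8-15 [x1,x2,x3,x4=0001]: 11001100  (ones: 4)
  rows 16-23 [x1,x2,x3,x4=0010]: 00110011  (ones: 4)
  rows 24-31 [x1,x2,x3,x4=0011]: 11001100  (ones: 4)
  rows 32-39 [x1,x2,x3,x4=0100]: 00110011  (ones: 4)
  rows 40-47 [x1,x2,x3,x4=0101]: 11001100  (ones: 4)
  rows 48-55 [x1,x2,x3,x4=0110]: 00110011  (ones: 4)
  rows 56-63 [x1,x2,x3,x4=0111]: 11001100  (ones: 4)
  rows 64-71 [x1,x2,x3,x4=1000]: 11001100  (ones: 4)
  rows 72-79 [x1,x2,x3,x4=1001]: 00110011  (ones: 4)
  rows 80-87 [x1,x2,x3,x4=1010]: 11001100  (ones: 4)
  rows 88-95 [x1,x2,x3,x4=1011]: 00110011  (ones: 4)
  rows 96-103 [x1,x2,x3,x4=1100]: 11001100  (ones: 4)
  rows 104-111 [x1,x2,x3,x4=1101]: 00110011  (ones: 4)
  rows 112-119 [x1,x2,x3,x4=1110]: 11001100  (ones: 4)
  rows 120-127 [x1,x2,x3,x4=1111]: 00110011  (ones: 4)
Count of 1-rows = 4+4+4+4+4+4+4+4+4+4+4+4+4+4+4+4 = 64

64


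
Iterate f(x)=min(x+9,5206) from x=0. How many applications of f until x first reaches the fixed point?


Step 1: x=0, cap=5206, increment=9
Step 2: x grows by 9 each step until capped at 5206; fixed point is x=5206
Step 3: iterations = ceil(5206/9) = 579

579


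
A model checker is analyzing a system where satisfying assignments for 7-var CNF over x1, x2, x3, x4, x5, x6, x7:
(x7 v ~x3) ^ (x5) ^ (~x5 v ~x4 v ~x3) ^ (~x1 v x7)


CNF with 4 clauses over 7 vars (128 assignments).
An assignment satisfies CNF iff every clause has >=1 true literal.
Check each row (bits = x1,x2,x3,x4,x5,x6,x7; clause T/F shown):
  row 0 [0000000]: clauses=TFTT -> 0
  row 1 [0000001]: clauses=TFTT -> 0
  row 2 [0000010]: clauses=TFTT -> 0
  row 3 [0000011]: clauses=TFTT -> 0
  row 4 [0000100]: clauses=TTTT -> 1
  (every remaining row is evaluated the same way; all 128 results are listed next)
Full result column, 8 rows per line (x1,x2,x3,x4 fixed per line; x5,x6,x7 runs 000..111 left to right):
  rows 0-7 [x1,x2,x3,x4=0000]: 00001111  (ones: 4)
  rows 8-15 [x1,x2,x3,x4=0001]: 00001111  (ones: 4)
  rows 16-23 [x1,x2,x3,x4=0010]: 00000101  (ones: 2)
  rows 24-31 [x1,x2,x3,x4=0011]: 00000000  (ones: 0)
  rows 32-39 [x1,x2,x3,x4=0100]: 00001111  (ones: 4)
  rows 40-47 [x1,x2,x3,x4=0101]: 00001111  (ones: 4)
  rows 48-55 [x1,x2,x3,x4=0110]: 00000101  (ones: 2)
  rows 56-63 [x1,x2,x3,x4=0111]: 00000000  (ones: 0)
  rows 64-71 [x1,x2,x3,x4=1000]: 00000101  (ones: 2)
  rows 72-79 [x1,x2,x3,x4=1001]: 00000101  (ones: 2)
  rows 80-87 [x1,x2,x3,x4=1010]: 00000101  (ones: 2)
  rows 88-95 [x1,x2,x3,x4=1011]: 00000000  (ones: 0)
  rows 96-103 [x1,x2,x3,x4=1100]: 00000101  (ones: 2)
  rows 104-111 [x1,x2,x3,x4=1101]: 00000101  (ones: 2)
  rows 112-119 [x1,x2,x3,x4=1110]: 00000101  (ones: 2)
  rows 120-127 [x1,x2,x3,x4=1111]: 00000000  (ones: 0)
Satisfying assignments = 4+4+2+0+4+4+2+0+2+2+2+0+2+2+2+0 = 32

32


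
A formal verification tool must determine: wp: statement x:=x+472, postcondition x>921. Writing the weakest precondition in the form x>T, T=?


Formula: wp(x:=E, P) = P[E/x] (substitute E for x in postcondition)
Step 1: Postcondition: x>921
Step 2: Substitute x+472 for x: x+472>921
Step 3: Solve for x: x > 921-472 = 449

449


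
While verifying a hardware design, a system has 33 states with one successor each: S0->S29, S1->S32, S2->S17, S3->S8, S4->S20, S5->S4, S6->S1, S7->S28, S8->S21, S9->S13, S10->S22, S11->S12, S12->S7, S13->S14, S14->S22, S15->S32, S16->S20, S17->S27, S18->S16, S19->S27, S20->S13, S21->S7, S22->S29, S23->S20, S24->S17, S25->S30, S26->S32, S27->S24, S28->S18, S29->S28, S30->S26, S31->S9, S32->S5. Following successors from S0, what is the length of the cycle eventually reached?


Trace from S0 until a state repeats:
  S0 -> S29 -> S28 -> S18 -> S16 -> S20 -> S13 -> S14 -> S22 -> S29
S29 first seen at step 1, revisited at step 9.
Cycle length = 9 - 1 = 8

8


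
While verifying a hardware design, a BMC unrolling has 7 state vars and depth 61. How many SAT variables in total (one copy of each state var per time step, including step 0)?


BMC unrolls to depth k, creating one copy of each state var for steps 0..k.
Step count = 61 + 1 = 62 (steps 0 through 61)
Vars per step = 7
Total = 7 * 62 = 434

434


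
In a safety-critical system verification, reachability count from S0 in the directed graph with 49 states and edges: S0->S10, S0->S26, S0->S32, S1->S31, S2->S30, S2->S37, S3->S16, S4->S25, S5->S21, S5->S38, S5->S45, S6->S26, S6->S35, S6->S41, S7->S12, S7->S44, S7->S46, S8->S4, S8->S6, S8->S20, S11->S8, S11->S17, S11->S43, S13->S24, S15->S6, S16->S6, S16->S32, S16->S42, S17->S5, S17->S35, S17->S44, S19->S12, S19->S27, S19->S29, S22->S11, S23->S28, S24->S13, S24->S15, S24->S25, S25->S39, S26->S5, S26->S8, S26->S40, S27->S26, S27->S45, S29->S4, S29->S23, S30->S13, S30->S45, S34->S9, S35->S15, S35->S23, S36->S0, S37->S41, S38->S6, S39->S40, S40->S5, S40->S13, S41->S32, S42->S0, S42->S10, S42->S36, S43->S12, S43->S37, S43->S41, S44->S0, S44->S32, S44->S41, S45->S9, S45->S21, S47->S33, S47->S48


BFS from S0:
  layer 0: {S0}
  layer 1: {S10, S26, S32}
  layer 2: {S5, S8, S40}
  layer 3: {S4, S6, S13, S20, S21, S38, S45}
  layer 4: {S9, S24, S25, S35, S41}
  layer 5: {S15, S23, S39}
  layer 6: {S28}
Reachable set: {S0, S4, S5, S6, S8, S9, S10, S13, S15, S20, S21, S23, S24, S25, S26, S28, S32, S35, S38, S39, S40, S41, S45}
Count = 23

23


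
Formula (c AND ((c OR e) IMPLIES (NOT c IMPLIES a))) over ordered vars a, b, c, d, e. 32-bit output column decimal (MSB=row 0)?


Formula: (c AND ((c OR e) IMPLIES (NOT c IMPLIES a))) over a, b, c, d, e (32 rows)
Evaluate each row (bits = a,b,c,d,e, MSB first):
  row 0 [00000]: (0 AND ((0 OR 0) IMPLIES (NOT 0 IMPLIES 0))) -> 0
  row 1 [00001]: (0 AND ((0 OR 1) IMPLIES (NOT 0 IMPLIES 0))) -> 0
  row 2 [00010]: (0 AND ((0 OR 0) IMPLIES (NOT 0 IMPLIES 0))) -> 0
  row 3 [00011]: (0 AND ((0 OR 1) IMPLIES (NOT 0 IMPLIES 0))) -> 0
  row 4 [00100]: (1 AND ((1 OR 0) IMPLIES (NOT 1 IMPLIES 0))) -> 1
  row 5 [00101]: (1 AND ((1 OR 1) IMPLIES (NOT 1 IMPLIES 0))) -> 1
  row 6 [00110]: (1 AND ((1 OR 0) IMPLIES (NOT 1 IMPLIES 0))) -> 1
  row 7 [00111]: (1 AND ((1 OR 1) IMPLIES (NOT 1 IMPLIES 0))) -> 1
  row 8 [01000]: (0 AND ((0 OR 0) IMPLIES (NOT 0 IMPLIES 0))) -> 0
  row 9 [01001]: (0 AND ((0 OR 1) IMPLIES (NOT 0 IMPLIES 0))) -> 0
  row 10 [01010]: (0 AND ((0 OR 0) IMPLIES (NOT 0 IMPLIES 0))) -> 0
  row 11 [01011]: (0 AND ((0 OR 1) IMPLIES (NOT 0 IMPLIES 0))) -> 0
  row 12 [01100]: (1 AND ((1 OR 0) IMPLIES (NOT 1 IMPLIES 0))) -> 1
  row 13 [01101]: (1 AND ((1 OR 1) IMPLIES (NOT 1 IMPLIES 0))) -> 1
  row 14 [01110]: (1 AND ((1 OR 0) IMPLIES (NOT 1 IMPLIES 0))) -> 1
  row 15 [01111]: (1 AND ((1 OR 1) IMPLIES (NOT 1 IMPLIES 0))) -> 1
  row 16 [10000]: (0 AND ((0 OR 0) IMPLIES (NOT 0 IMPLIES 1))) -> 0
  row 17 [10001]: (0 AND ((0 OR 1) IMPLIES (NOT 0 IMPLIES 1))) -> 0
  row 18 [10010]: (0 AND ((0 OR 0) IMPLIES (NOT 0 IMPLIES 1))) -> 0
  row 19 [10011]: (0 AND ((0 OR 1) IMPLIES (NOT 0 IMPLIES 1))) -> 0
  row 20 [10100]: (1 AND ((1 OR 0) IMPLIES (NOT 1 IMPLIES 1))) -> 1
  row 21 [10101]: (1 AND ((1 OR 1) IMPLIES (NOT 1 IMPLIES 1))) -> 1
  row 22 [10110]: (1 AND ((1 OR 0) IMPLIES (NOT 1 IMPLIES 1))) -> 1
  row 23 [10111]: (1 AND ((1 OR 1) IMPLIES (NOT 1 IMPLIES 1))) -> 1
  row 24 [11000]: (0 AND ((0 OR 0) IMPLIES (NOT 0 IMPLIES 1))) -> 0
  row 25 [11001]: (0 AND ((0 OR 1) IMPLIES (NOT 0 IMPLIES 1))) -> 0
  row 26 [11010]: (0 AND ((0 OR 0) IMPLIES (NOT 0 IMPLIES 1))) -> 0
  row 27 [11011]: (0 AND ((0 OR 1) IMPLIES (NOT 0 IMPLIES 1))) -> 0
  row 28 [11100]: (1 AND ((1 OR 0) IMPLIES (NOT 1 IMPLIES 1))) -> 1
  row 29 [11101]: (1 AND ((1 OR 1) IMPLIES (NOT 1 IMPLIES 1))) -> 1
  row 30 [11110]: (1 AND ((1 OR 0) IMPLIES (NOT 1 IMPLIES 1))) -> 1
  row 31 [11111]: (1 AND ((1 OR 1) IMPLIES (NOT 1 IMPLIES 1))) -> 1
Full result column, 4 rows per line (a,b,c fixed per line; d,e runs 00..11 left to right):
  rows 0-3 [a,b,c=000]: 0000  = hex 0
  rows 4-7 [a,b,c=001]: 1111  = hex F
  rows 8-11 [a,b,c=010]: 0000  = hex 0
  rows 12-15 [a,b,c=011]: 1111  = hex F
  rows 16-19 [a,b,c=100]: 0000  = hex 0
  rows 20-23 [a,b,c=101]: 1111  = hex F
  rows 24-27 [a,b,c=110]: 0000  = hex 0
  rows 28-31 [a,b,c=111]: 1111  = hex F
Output column (row 0 .. row 31) = 00001111000011110000111100001111
Output column grouped in 4s = 0000 1111 0000 1111 0000 1111 0000 1111 = 0x0F0F0F0F
Convert to decimal digit by digit (value = value*16 + digit):
  0 -> 0
  0*16 + 15 (F) = 15
  15*16 + 0 = 240
  240*16 + 15 (F) = 3855
  3855*16 + 0 = 61680
  61680*16 + 15 (F) = 986895
  986895*16 + 0 = 15790320
  15790320*16 + 15 (F) = 252645135
Decimal = 252645135

252645135


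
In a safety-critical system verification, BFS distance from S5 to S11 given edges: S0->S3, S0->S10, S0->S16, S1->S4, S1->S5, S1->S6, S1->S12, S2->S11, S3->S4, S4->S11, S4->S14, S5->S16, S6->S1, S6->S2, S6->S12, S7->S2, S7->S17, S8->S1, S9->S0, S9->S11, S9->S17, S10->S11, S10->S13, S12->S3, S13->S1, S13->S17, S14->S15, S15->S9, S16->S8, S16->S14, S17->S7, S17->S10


BFS layer-by-layer from S5:
  dist 0: {S5}
  dist 1: {S16}
  dist 2: {S8, S14}
  dist 3: {S1, S15}
  dist 4: {S4, S6, S9, S12}
  dist 5: {S0, S2, S3, S11, S17}
  -> S11 reached at distance 5
Shortest path length = 5

5


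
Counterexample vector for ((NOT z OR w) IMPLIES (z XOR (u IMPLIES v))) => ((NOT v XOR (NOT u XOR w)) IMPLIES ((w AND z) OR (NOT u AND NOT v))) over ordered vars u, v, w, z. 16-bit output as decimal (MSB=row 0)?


F1 = ((NOT z OR w) IMPLIES (z XOR (u IMPLIES v)))
F2 = ((NOT v XOR (NOT u XOR w)) IMPLIES ((w AND z) OR (NOT u AND NOT v)))
Counterexample to F1=>F2 is where F1=1 and F2=0.
Evaluate each row (bits = u,v,w,z, MSB first):
  row 0 [0000]: F1=1 F2=1 -> F1&~F2 -> 0
  row 1 [0001]: F1=1 F2=1 -> F1&~F2 -> 0
  row 2 [0010]: F1=1 F2=1 -> F1&~F2 -> 0
  row 3 [0011]: F1=0 F2=1 -> F1&~F2 -> 0
  row 4 [0100]: F1=1 F2=0 -> F1&~F2 -> 1
  row 5 [0101]: F1=1 F2=0 -> F1&~F2 -> 1
  row 6 [0110]: F1=1 F2=1 -> F1&~F2 -> 0
  row 7 [0111]: F1=0 F2=1 -> F1&~F2 -> 0
  row 8 [1000]: F1=0 F2=0 -> F1&~F2 -> 0
  row 9 [1001]: F1=1 F2=0 -> F1&~F2 -> 1
  row 10 [1010]: F1=0 F2=1 -> F1&~F2 -> 0
  row 11 [1011]: F1=1 F2=1 -> F1&~F2 -> 0
  row 12 [1100]: F1=1 F2=1 -> F1&~F2 -> 0
  row 13 [1101]: F1=1 F2=1 -> F1&~F2 -> 0
  row 14 [1110]: F1=1 F2=0 -> F1&~F2 -> 1
  row 15 [1111]: F1=0 F2=1 -> F1&~F2 -> 0
Full result column, 4 rows per line (u,v fixed per line; w,z runs 00..11 left to right):
  rows 0-3 [u,v=00]: 0000  = hex 0
  rows 4-7 [u,v=01]: 1100  = hex C
  rows 8-11 [u,v=10]: 0100  = hex 4
  rows 12-15 [u,v=11]: 0010  = hex 2
Counterexample vector (row 0 .. row 15) = 0000110001000010
Output column grouped in 4s = 0000 1100 0100 0010 = 0x0C42
Convert to decimal digit by digit (value = value*16 + digit):
  0 -> 0
  0*16 + 12 (C) = 12
  12*16 + 4 = 196
  196*16 + 2 = 3138
Decimal = 3138

3138


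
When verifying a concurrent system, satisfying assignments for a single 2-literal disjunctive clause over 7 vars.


Step 1: Total=2^7=128
Step 2: Unsat when all 2 false: 2^5=32
Step 3: Sat=128-32=96

96


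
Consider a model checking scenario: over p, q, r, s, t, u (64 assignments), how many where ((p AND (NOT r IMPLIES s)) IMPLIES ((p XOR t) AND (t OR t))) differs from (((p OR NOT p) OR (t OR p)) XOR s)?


F1 = ((p AND (NOT r IMPLIES s)) IMPLIES ((p XOR t) AND (t OR t)))
F2 = (((p OR NOT p) OR (t OR p)) XOR s)
Evaluate both on each of 64 rows (bits = p,q,r,s,t,u):
  row 0 [000000]: F1=1 F2=1 -> 0
  row 1 [000001]: F1=1 F2=1 -> 0
  row 2 [000010]: F1=1 F2=1 -> 0
  row 3 [000011]: F1=1 F2=1 -> 0
  row 4 [000100]: F1=1 F2=0 (differ) -> 1
  (every remaining row is evaluated the same way; all 64 results are listed next)
Full result column, 8 rows per line (p,q,r fixed per line; s,t,u runs 000..111 left to right):
  rows 0-7 [p,q,r=000]: 00001111  (ones: 4)
  rows 8-15 [p,q,r=001]: 00001111  (ones: 4)
  rows 16-23 [p,q,r=010]: 00001111  (ones: 4)
  rows 24-31 [p,q,r=011]: 00001111  (ones: 4)
  rows 32-39 [p,q,r=100]: 00000000  (ones: 0)
  rows 40-47 [p,q,r=101]: 11110000  (ones: 4)
  rows 48-55 [p,q,r=110]: 00000000  (ones: 0)
  rows 56-63 [p,q,r=111]: 11110000  (ones: 4)
Disagreements = 4+4+4+4+0+4+0+4 = 24

24


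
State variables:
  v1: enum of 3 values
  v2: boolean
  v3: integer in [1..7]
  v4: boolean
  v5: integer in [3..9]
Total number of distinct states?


State space = product of domain sizes of all variables.
Domain sizes:
  v1 (enum of 3 values): 3
  v2 (boolean): 2
  v3 (integer in [1..7]): 7
  v4 (boolean): 2
  v5 (integer in [3..9]): 7
Product = 3 * 2 * 7 * 2 * 7 = 588

588


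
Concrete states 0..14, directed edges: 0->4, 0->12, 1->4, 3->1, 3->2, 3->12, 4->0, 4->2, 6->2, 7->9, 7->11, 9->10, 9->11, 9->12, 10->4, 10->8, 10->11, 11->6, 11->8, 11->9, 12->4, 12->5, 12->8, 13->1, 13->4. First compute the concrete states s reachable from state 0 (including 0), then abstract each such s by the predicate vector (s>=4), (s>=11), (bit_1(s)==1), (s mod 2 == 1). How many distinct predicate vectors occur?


BFS from 0:
Concrete reachable: {0, 2, 4, 5, 8, 12}
Abstract via predicates (s>=4), (s>=11), (bit_1(s)==1), (s mod 2 == 1):
  (0,0,0,0) <- {0}
  (0,0,1,0) <- {2}
  (1,0,0,0) <- {4, 8}
  (1,0,0,1) <- {5}
  (1,1,0,0) <- {12}
Distinct abstract states = 5

5


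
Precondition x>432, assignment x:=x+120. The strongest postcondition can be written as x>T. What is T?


Formula: sp(P, x:=E) = exists old_x. (x = E[old_x/x]) AND P[old_x/x] (old_x is the value of x before the assignment; eliminate old_x by solving x = E[old_x/x] for old_x)
Step 1: Precondition P: x>432, i.e. old_x > 432
Step 2: Assignment gives x = old_x + 120, so old_x = x - 120
Step 3: Substitute into P: x - 120 > 432
Step 4: Simplify: x > 432+120 = 552

552


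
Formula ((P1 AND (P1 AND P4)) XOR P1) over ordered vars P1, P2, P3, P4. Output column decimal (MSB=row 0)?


Formula: ((P1 AND (P1 AND P4)) XOR P1) over P1, P2, P3, P4 (16 rows)
Evaluate each row (bits = P1,P2,P3,P4, MSB first):
  row 0 [0000]: ((0 AND (0 AND 0)) XOR 0) -> 0
  row 1 [0001]: ((0 AND (0 AND 1)) XOR 0) -> 0
  row 2 [0010]: ((0 AND (0 AND 0)) XOR 0) -> 0
  row 3 [0011]: ((0 AND (0 AND 1)) XOR 0) -> 0
  row 4 [0100]: ((0 AND (0 AND 0)) XOR 0) -> 0
  row 5 [0101]: ((0 AND (0 AND 1)) XOR 0) -> 0
  row 6 [0110]: ((0 AND (0 AND 0)) XOR 0) -> 0
  row 7 [0111]: ((0 AND (0 AND 1)) XOR 0) -> 0
  row 8 [1000]: ((1 AND (1 AND 0)) XOR 1) -> 1
  row 9 [1001]: ((1 AND (1 AND 1)) XOR 1) -> 0
  row 10 [1010]: ((1 AND (1 AND 0)) XOR 1) -> 1
  row 11 [1011]: ((1 AND (1 AND 1)) XOR 1) -> 0
  row 12 [1100]: ((1 AND (1 AND 0)) XOR 1) -> 1
  row 13 [1101]: ((1 AND (1 AND 1)) XOR 1) -> 0
  row 14 [1110]: ((1 AND (1 AND 0)) XOR 1) -> 1
  row 15 [1111]: ((1 AND (1 AND 1)) XOR 1) -> 0
Full result column, 4 rows per line (P1,P2 fixed per line; P3,P4 runs 00..11 left to right):
  rows 0-3 [P1,P2=00]: 0000  = hex 0
  rows 4-7 [P1,P2=01]: 0000  = hex 0
  rows 8-11 [P1,P2=10]: 1010  = hex A
  rows 12-15 [P1,P2=11]: 1010  = hex A
Output column (row 0 .. row 15) = 0000000010101010
Output column grouped in 4s = 0000 0000 1010 1010 = 0x00AA
Convert to decimal digit by digit (value = value*16 + digit):
  0 -> 0
  0*16 + 0 = 0
  0*16 + 10 (A) = 10
  10*16 + 10 (A) = 170
Decimal = 170

170


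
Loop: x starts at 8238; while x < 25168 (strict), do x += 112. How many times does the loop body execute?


Step 1: x goes from 8238 toward 25168 by 112; the body runs while x<25168, so iterations = ceil((bound-start)/step)
Step 2: Distance=16930
Step 3: ceil(16930/112)=152

152


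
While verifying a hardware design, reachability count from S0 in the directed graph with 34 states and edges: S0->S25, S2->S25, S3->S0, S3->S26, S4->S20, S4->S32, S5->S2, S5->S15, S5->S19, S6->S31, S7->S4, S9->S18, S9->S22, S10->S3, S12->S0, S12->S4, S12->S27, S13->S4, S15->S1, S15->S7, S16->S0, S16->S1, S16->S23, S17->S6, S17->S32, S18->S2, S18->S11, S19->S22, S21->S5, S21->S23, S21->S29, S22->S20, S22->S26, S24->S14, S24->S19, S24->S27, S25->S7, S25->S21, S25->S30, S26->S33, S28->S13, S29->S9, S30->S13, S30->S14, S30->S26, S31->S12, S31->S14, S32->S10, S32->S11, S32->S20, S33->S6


BFS from S0:
  layer 0: {S0}
  layer 1: {S25}
  layer 2: {S7, S21, S30}
  layer 3: {S4, S5, S13, S14, S23, S26, S29}
  layer 4: {S2, S9, S15, S19, S20, S32, S33}
  layer 5: {S1, S6, S10, S11, S18, S22}
  layer 6: {S3, S31}
  layer 7: {S12}
  layer 8: {S27}
Reachable set: {S0, S1, S2, S3, S4, S5, S6, S7, S9, S10, S11, S12, S13, S14, S15, S18, S19, S20, S21, S22, S23, S25, S26, S27, S29, S30, S31, S32, S33}
Count = 29

29


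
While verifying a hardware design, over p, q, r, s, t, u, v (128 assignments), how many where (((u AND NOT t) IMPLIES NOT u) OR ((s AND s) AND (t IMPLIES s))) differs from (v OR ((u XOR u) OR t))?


F1 = (((u AND NOT t) IMPLIES NOT u) OR ((s AND s) AND (t IMPLIES s)))
F2 = (v OR ((u XOR u) OR t))
Evaluate both on each of 128 rows (bits = p,q,r,s,t,u,v):
  row 0 [0000000]: F1=1 F2=0 (differ) -> 1
  row 1 [0000001]: F1=1 F2=1 -> 0
  row 2 [0000010]: F1=0 F2=0 -> 0
  row 3 [0000011]: F1=0 F2=1 (differ) -> 1
  row 4 [0000100]: F1=1 F2=1 -> 0
  (every remaining row is evaluated the same way; all 128 results are listed next)
Full result column, 8 rows per line (p,q,r,s fixed per line; t,u,v runs 000..111 left to right):
  rows 0-7 [p,q,r,s=0000]: 10010000  (ones: 2)
  rows 8-15 [p,q,r,s=0001]: 10100000  (ones: 2)
  rows 16-23 [p,q,r,s=0010]: 10010000  (ones: 2)
  rows 24-31 [p,q,r,s=0011]: 10100000  (ones: 2)
  rows 32-39 [p,q,r,s=0100]: 10010000  (ones: 2)
  rows 40-47 [p,q,r,s=0101]: 10100000  (ones: 2)
  rows 48-55 [p,q,r,s=0110]: 10010000  (ones: 2)
  rows 56-63 [p,q,r,s=0111]: 10100000  (ones: 2)
  rows 64-71 [p,q,r,s=1000]: 10010000  (ones: 2)
  rows 72-79 [p,q,r,s=1001]: 10100000  (ones: 2)
  rows 80-87 [p,q,r,s=1010]: 10010000  (ones: 2)
  rows 88-95 [p,q,r,s=1011]: 10100000  (ones: 2)
  rows 96-103 [p,q,r,s=1100]: 10010000  (ones: 2)
  rows 104-111 [p,q,r,s=1101]: 10100000  (ones: 2)
  rows 112-119 [p,q,r,s=1110]: 10010000  (ones: 2)
  rows 120-127 [p,q,r,s=1111]: 10100000  (ones: 2)
Disagreements = 2+2+2+2+2+2+2+2+2+2+2+2+2+2+2+2 = 32

32


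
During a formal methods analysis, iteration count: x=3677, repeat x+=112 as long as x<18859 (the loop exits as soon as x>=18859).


Step 1: x goes from 3677 toward 18859 by 112; the body runs while x<18859, so iterations = ceil((bound-start)/step)
Step 2: Distance=15182
Step 3: ceil(15182/112)=136

136
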